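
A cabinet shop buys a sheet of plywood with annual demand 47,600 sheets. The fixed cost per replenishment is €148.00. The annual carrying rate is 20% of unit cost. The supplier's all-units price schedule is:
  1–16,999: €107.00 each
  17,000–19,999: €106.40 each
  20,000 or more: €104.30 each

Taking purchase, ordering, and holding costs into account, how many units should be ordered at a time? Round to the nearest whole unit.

Q* ≈ 811 sheets

Holding cost per unit per year at price C is H = 0.20·C.
Evaluate total cost at each tier's feasible EOQ or, if the EOQ is below the tier, at the tier's minimum quantity.
EOQ at €107.00 = 811.4 (feasible in tier 1): TC = 47,600×€107.00 + (47,600/811.4)×148 + (811.4/2)×0.20×€107.00 = €5,110,564.26.
EOQ at €106.40 = 813.7 < 17000, so use break Q=17000: TC = 47,600×€106.40 + (47,600/17000.0)×148 + (17000.0/2)×0.20×€106.40 = €5,245,934.40.
EOQ at €104.30 = 821.8 < 20000, so use break Q=20000: TC = 47,600×€104.30 + (47,600/20000.0)×148 + (20000.0/2)×0.20×€104.30 = €5,173,632.24.
Lowest total cost is €5,110,564.26 at Q = 811.4.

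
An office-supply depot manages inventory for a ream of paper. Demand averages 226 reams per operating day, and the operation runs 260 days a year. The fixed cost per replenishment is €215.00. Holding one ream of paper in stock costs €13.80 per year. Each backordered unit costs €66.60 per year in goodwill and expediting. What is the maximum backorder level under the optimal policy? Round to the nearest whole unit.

S* ≈ 255 reams

Annual demand D = 226 × 260 = 58,760.
With planned backorders, Q* = √(2DS/H) · √((H+B)/B).
√(2DS/H) = √(2 × 58,760 × 215 / 13.8) = 1353.118.
√((H+B)/B) = √((13.8+66.6)/66.6) = 1.0987.
Q* ≈ 1486.711.
S* = Q* · H/(H+B) = 1486.711 × 13.8/80.4 ≈ 255.182.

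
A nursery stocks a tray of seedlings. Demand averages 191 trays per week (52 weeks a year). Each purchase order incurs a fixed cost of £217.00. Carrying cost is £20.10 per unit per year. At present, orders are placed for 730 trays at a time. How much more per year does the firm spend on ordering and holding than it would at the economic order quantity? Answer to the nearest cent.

Extra cost ≈ £980.78 per year

Annual demand D = 191 × 52 = 9,932.
EOQ = √(2DS/H) = √(2 × 9,932 × 217 / 20.1) ≈ 463.09.
Cost at Q* = (D/Q*)S + (Q*/2)H = √(2DSH) ≈ £9,308.10.
Cost at Q = 730: (9,932/730)×217 + (730/2)×20.1 = £2,952.39 + £7,336.50 = £10,288.89.
Excess = £10,288.89 − £9,308.10 = £980.78.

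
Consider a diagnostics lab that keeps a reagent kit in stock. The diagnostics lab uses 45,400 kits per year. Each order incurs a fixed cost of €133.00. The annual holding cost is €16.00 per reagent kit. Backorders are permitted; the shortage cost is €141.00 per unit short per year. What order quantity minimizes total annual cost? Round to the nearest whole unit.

With planned backorders, Q* = √(2DS/H) · √((H+B)/B).
√(2DS/H) = √(2 × 45,400 × 133 / 16) = 868.778.
√((H+B)/B) = √((16+141)/141) = 1.0552.
Q* ≈ 916.746.

Q* ≈ 917 kits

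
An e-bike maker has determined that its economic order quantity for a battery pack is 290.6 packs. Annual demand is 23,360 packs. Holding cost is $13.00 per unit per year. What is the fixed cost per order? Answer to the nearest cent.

Invert the EOQ relation Q*² = 2DS/H.
From Q* = √(2DS/H): S = Q*²H / (2D) = 290.6² × 13 / (2 × 23,360) = 23.4980.

S ≈ $23.50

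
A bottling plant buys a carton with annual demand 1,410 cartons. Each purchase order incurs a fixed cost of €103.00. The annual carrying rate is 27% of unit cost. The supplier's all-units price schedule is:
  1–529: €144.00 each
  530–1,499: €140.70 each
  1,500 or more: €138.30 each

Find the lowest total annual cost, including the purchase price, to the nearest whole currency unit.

TC* ≈ €206,401

Holding cost per unit per year at price C is H = 0.27·C.
Evaluate total cost at each tier's feasible EOQ or, if the EOQ is below the tier, at the tier's minimum quantity.
EOQ at €144.00 = 86.4 (feasible in tier 1): TC = 1,410×€144.00 + (1,410/86.4)×103 + (86.4/2)×0.27×€144.00 = €206,400.52.
EOQ at €140.70 = 87.4 < 530, so use break Q=530: TC = 1,410×€140.70 + (1,410/530.0)×103 + (530.0/2)×0.27×€140.70 = €208,728.10.
EOQ at €138.30 = 88.2 < 1500, so use break Q=1500: TC = 1,410×€138.30 + (1,410/1500.0)×103 + (1500.0/2)×0.27×€138.30 = €223,105.57.
Lowest total cost among the candidates is at Q = 86.4.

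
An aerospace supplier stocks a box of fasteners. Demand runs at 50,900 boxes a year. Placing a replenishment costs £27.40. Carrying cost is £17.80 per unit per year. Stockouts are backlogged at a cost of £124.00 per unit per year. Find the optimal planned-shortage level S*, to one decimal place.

With planned backorders, Q* = √(2DS/H) · √((H+B)/B).
√(2DS/H) = √(2 × 50,900 × 27.4 / 17.8) = 395.858.
√((H+B)/B) = √((17.8+124)/124) = 1.0694.
Q* ≈ 423.318.
S* = Q* · H/(H+B) = 423.318 × 17.8/141.8 ≈ 53.139.

S* ≈ 53.1 boxes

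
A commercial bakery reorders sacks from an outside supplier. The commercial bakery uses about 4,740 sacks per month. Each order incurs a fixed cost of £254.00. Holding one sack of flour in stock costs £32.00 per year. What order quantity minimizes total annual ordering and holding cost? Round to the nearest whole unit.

Annual demand D = 4,740 × 12 = 56,880.
EOQ = √(2DS / H) = √(2 × 56,880 × 254 / 32).
= √(28,895,040 / 32) = √902,970 ≈ 950.247.

Q* ≈ 950 sacks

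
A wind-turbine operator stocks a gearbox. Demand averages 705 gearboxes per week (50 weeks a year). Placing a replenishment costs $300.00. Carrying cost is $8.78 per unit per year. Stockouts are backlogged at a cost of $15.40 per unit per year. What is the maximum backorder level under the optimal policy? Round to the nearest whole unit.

S* ≈ 706 gearboxes

Annual demand D = 705 × 50 = 35,250.
With planned backorders, Q* = √(2DS/H) · √((H+B)/B).
√(2DS/H) = √(2 × 35,250 × 300 / 8.78) = 1552.058.
√((H+B)/B) = √((8.78+15.4)/15.4) = 1.2530.
Q* ≈ 1944.803.
S* = Q* · H/(H+B) = 1944.803 × 8.78/24.18 ≈ 706.178.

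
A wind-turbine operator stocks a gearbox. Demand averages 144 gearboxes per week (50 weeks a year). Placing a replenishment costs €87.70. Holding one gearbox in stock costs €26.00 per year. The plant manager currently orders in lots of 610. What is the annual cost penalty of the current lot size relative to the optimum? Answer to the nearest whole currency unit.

Annual demand D = 144 × 50 = 7,200.
EOQ = √(2DS/H) = √(2 × 7,200 × 87.7 / 26) ≈ 220.39.
Cost at Q* = (D/Q*)S + (Q*/2)H = √(2DSH) ≈ €5,730.17.
Cost at Q = 610: (7,200/610)×87.7 + (610/2)×26 = €1,035.15 + €7,930.00 = €8,965.15.
Excess = €8,965.15 − €5,730.17 = €3,234.97.

Extra cost ≈ €3,235 per year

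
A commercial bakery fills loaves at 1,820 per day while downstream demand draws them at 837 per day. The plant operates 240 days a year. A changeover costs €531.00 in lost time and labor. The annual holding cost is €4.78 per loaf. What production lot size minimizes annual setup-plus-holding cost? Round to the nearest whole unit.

Q* ≈ 9,090 loaves

Annual demand D = 837 × 240 = 200,880.
Production build-up factor (1 − d/p) = 1 − 837/1,820 = 0.5401.
Q* = √(2DS / (H(1 − d/p))) = √(2 × 200,880 × 531 / (4.78 × 0.5401)).
= √(213,334,560 / 2.5817) ≈ 9090.245.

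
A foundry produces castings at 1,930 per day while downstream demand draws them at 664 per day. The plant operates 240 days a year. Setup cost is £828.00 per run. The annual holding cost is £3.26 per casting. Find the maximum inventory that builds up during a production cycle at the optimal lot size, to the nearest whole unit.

Annual demand D = 664 × 240 = 159,360.
Production build-up factor (1 − d/p) = 1 − 664/1,930 = 0.6560.
Q* = √(2DS / (H(1 − d/p))) = √(2 × 159,360 × 828 / (3.26 × 0.6560)).
= √(263,900,160 / 2.1384) ≈ 11108.945.
Maximum inventory = Q*(1 − d/p) = 11108.945 × 0.6560 ≈ 7287.008.

I_max ≈ 7,287 castings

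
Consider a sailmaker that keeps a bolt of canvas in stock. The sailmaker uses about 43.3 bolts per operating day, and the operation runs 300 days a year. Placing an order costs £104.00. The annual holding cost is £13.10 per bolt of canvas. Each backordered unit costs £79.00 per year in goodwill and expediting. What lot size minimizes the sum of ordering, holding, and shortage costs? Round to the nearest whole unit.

Q* ≈ 490 bolts

Annual demand D = 43.3 × 300 = 12,990.
With planned backorders, Q* = √(2DS/H) · √((H+B)/B).
√(2DS/H) = √(2 × 12,990 × 104 / 13.1) = 454.151.
√((H+B)/B) = √((13.1+79)/79) = 1.0797.
Q* ≈ 490.362.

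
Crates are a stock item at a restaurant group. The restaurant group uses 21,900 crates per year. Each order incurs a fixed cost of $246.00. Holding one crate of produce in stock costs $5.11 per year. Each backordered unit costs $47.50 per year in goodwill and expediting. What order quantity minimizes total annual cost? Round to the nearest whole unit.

With planned backorders, Q* = √(2DS/H) · √((H+B)/B).
√(2DS/H) = √(2 × 21,900 × 246 / 5.11) = 1452.092.
√((H+B)/B) = √((5.11+47.5)/47.5) = 1.0524.
Q* ≈ 1528.205.

Q* ≈ 1,528 crates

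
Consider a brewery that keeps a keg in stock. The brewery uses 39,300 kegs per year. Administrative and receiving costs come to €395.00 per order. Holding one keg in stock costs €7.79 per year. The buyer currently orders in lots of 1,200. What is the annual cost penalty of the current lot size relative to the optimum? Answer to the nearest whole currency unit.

Extra cost ≈ €2,059 per year

EOQ = √(2DS/H) = √(2 × 39,300 × 395 / 7.79) ≈ 1996.37.
Cost at Q* = (D/Q*)S + (Q*/2)H = √(2DSH) ≈ €15,551.72.
Cost at Q = 1,200: (39,300/1,200)×395 + (1,200/2)×7.79 = €12,936.25 + €4,674.00 = €17,610.25.
Excess = €17,610.25 − €15,551.72 = €2,058.53.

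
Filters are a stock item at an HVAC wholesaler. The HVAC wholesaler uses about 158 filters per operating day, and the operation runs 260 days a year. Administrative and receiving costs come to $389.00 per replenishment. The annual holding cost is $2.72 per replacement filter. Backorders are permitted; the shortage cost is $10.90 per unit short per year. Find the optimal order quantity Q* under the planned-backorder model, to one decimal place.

Annual demand D = 158 × 260 = 41,080.
With planned backorders, Q* = √(2DS/H) · √((H+B)/B).
√(2DS/H) = √(2 × 41,080 × 389 / 2.72) = 3427.840.
√((H+B)/B) = √((2.72+10.9)/10.9) = 1.1178.
Q* ≈ 3831.739.

Q* ≈ 3,831.7 filters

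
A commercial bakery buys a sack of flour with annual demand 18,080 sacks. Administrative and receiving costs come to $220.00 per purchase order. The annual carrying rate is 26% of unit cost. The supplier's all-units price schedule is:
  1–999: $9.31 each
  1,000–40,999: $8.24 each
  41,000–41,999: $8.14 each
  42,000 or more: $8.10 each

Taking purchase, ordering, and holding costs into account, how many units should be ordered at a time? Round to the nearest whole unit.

Q* ≈ 1,927 sacks

Holding cost per unit per year at price C is H = 0.26·C.
Evaluate total cost at each tier's feasible EOQ or, if the EOQ is below the tier, at the tier's minimum quantity.
Tier 1 ($9.31): EOQ = 1812.9 exceeds tier's upper bound 999, so this tier is dominated.
EOQ at $8.24 = 1927.0 (feasible in tier 2): TC = 18,080×$8.24 + (18,080/1927.0)×220 + (1927.0/2)×0.26×$8.24 = $153,107.54.
EOQ at $8.14 = 1938.8 < 41000, so use break Q=41000: TC = 18,080×$8.14 + (18,080/41000.0)×220 + (41000.0/2)×0.26×$8.14 = $190,654.41.
EOQ at $8.10 = 1943.6 < 42000, so use break Q=42000: TC = 18,080×$8.10 + (18,080/42000.0)×220 + (42000.0/2)×0.26×$8.10 = $190,768.70.
Lowest total cost is $153,107.54 at Q = 1927.0.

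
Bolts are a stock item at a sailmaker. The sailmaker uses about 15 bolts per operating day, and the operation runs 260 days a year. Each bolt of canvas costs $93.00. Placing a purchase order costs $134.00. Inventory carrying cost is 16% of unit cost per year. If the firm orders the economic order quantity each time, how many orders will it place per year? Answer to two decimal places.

Annual demand D = 15 × 260 = 3,900.
Holding cost H = 0.16 × $93.00 = $14.8800 per unit per year.
EOQ = √(2DS/H) = √(2 × 3,900 × 134 / 14.88) ≈ 265.03.
Orders per year = D / Q* = 3,900 / 265.03 ≈ 14.715.

N ≈ 14.72 orders per year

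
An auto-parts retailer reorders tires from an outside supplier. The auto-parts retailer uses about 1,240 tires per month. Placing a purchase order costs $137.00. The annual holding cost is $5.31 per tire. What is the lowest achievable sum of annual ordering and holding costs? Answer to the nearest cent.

TC* ≈ $4,652.90

Annual demand D = 1,240 × 12 = 14,880.
Q* = √(2DS/H) = √(2 × 14,880 × 137 / 5.31) ≈ 876.25.
At the optimum the two cost components are equal, so total cost = 2·(Q*/2)H = Q*·H.
Minimum total = √(2DSH) = √(2 × 14,880 × 137 × 5.31) ≈ 4652.903.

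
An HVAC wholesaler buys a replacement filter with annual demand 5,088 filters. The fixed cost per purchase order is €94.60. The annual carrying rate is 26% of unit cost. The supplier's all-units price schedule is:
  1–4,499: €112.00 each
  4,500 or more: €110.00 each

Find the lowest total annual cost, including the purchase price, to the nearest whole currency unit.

TC* ≈ €575,151

Holding cost per unit per year at price C is H = 0.26·C.
Evaluate total cost at each tier's feasible EOQ or, if the EOQ is below the tier, at the tier's minimum quantity.
EOQ at €112.00 = 181.8 (feasible in tier 1): TC = 5,088×€112.00 + (5,088/181.8)×94.6 + (181.8/2)×0.26×€112.00 = €575,150.56.
EOQ at €110.00 = 183.5 < 4500, so use break Q=4500: TC = 5,088×€110.00 + (5,088/4500.0)×94.6 + (4500.0/2)×0.26×€110.00 = €624,136.96.
Lowest total cost among the candidates is at Q = 181.8.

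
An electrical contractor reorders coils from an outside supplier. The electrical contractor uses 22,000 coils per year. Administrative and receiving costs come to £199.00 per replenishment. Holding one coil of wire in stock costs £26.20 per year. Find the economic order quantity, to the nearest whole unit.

Q* ≈ 578 coils

EOQ = √(2DS / H) = √(2 × 22,000 × 199 / 26.2).
= √(8,756,000 / 26.2) = √334,198.4733 ≈ 578.099.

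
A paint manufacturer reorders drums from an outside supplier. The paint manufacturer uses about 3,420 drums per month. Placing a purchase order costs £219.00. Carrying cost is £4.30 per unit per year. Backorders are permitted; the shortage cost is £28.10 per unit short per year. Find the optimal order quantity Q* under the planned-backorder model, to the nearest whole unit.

Annual demand D = 3,420 × 12 = 41,040.
With planned backorders, Q* = √(2DS/H) · √((H+B)/B).
√(2DS/H) = √(2 × 41,040 × 219 / 4.3) = 2044.591.
√((H+B)/B) = √((4.3+28.1)/28.1) = 1.0738.
Q* ≈ 2195.462.

Q* ≈ 2,195 drums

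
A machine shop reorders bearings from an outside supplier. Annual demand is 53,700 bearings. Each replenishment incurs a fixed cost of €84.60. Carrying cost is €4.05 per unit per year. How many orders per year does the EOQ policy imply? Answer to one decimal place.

N ≈ 35.9 orders per year

Q* = √(2DS/H) = √(2 × 53,700 × 84.6 / 4.05) ≈ 1497.82.
Orders per year = D / Q* = 53,700 / 1497.82 ≈ 35.852.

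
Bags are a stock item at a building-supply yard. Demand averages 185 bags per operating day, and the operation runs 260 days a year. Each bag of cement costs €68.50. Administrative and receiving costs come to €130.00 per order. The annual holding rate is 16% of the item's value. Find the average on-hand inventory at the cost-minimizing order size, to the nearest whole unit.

Average inventory ≈ 534 bags

Annual demand D = 185 × 260 = 48,100.
Holding cost H = 0.16 × €68.50 = €10.9600 per unit per year.
The optimal lot size = √(2DS/H) = √(2 × 48,100 × 130 / 10.96) ≈ 1068.20.
Average inventory = Q*/2 ≈ 1068.20 / 2 = 534.102.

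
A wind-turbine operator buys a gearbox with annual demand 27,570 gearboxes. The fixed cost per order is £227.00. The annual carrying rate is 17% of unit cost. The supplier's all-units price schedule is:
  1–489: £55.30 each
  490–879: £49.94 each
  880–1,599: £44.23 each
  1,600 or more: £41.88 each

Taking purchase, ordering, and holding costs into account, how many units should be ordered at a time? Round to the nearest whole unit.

Q* ≈ 1,600 gearboxes

Holding cost per unit per year at price C is H = 0.17·C.
Candidates are each tier's EOQ (if it falls in that tier) and each price-break quantity.
Tier 1 (£55.30): EOQ = 1153.9 exceeds tier's upper bound 489, so this tier is dominated.
Tier 2 (£49.94): EOQ = 1214.2 exceeds tier's upper bound 879, so this tier is dominated.
EOQ at £44.23 = 1290.2 (feasible in tier 3): TC = 27,570×£44.23 + (27,570/1290.2)×227 + (1290.2/2)×0.17×£44.23 = £1,229,122.38.
EOQ at £41.88 = 1325.9 < 1600, so use break Q=1600: TC = 27,570×£41.88 + (27,570/1600.0)×227 + (1600.0/2)×0.17×£41.88 = £1,164,238.77.
Lowest total cost is £1,164,238.77 at Q = 1600.0.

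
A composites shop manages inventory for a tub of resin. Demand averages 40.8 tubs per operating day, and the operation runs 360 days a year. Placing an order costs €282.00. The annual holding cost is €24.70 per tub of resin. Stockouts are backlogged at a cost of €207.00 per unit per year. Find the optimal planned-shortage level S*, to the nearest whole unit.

S* ≈ 65 tubs

Annual demand D = 40.8 × 360 = 14,688.
With planned backorders, Q* = √(2DS/H) · √((H+B)/B).
√(2DS/H) = √(2 × 14,688 × 282 / 24.7) = 579.125.
√((H+B)/B) = √((24.7+207)/207) = 1.0580.
Q* ≈ 612.703.
S* = Q* · H/(H+B) = 612.703 × 24.7/231.7 ≈ 65.316.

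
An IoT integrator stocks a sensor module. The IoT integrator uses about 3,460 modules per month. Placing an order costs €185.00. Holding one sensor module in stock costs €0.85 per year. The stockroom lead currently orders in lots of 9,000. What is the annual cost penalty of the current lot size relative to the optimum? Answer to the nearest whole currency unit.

Annual demand D = 3,460 × 12 = 41,520.
EOQ = √(2DS/H) = √(2 × 41,520 × 185 / 0.85) ≈ 4251.28.
Cost at Q* = (D/Q*)S + (Q*/2)H = √(2DSH) ≈ €3,613.59.
Cost at Q = 9,000: (41,520/9,000)×185 + (9,000/2)×0.85 = €853.47 + €3,825.00 = €4,678.47.
Excess = €4,678.47 − €3,613.59 = €1,064.88.

Extra cost ≈ €1,065 per year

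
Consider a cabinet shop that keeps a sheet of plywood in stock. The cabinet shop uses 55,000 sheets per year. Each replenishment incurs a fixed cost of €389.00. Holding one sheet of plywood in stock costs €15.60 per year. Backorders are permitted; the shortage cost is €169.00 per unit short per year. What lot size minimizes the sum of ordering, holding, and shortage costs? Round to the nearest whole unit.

Q* ≈ 1,731 sheets

With planned backorders, Q* = √(2DS/H) · √((H+B)/B).
√(2DS/H) = √(2 × 55,000 × 389 / 15.6) = 1656.185.
√((H+B)/B) = √((15.6+169)/169) = 1.0451.
Q* ≈ 1730.937.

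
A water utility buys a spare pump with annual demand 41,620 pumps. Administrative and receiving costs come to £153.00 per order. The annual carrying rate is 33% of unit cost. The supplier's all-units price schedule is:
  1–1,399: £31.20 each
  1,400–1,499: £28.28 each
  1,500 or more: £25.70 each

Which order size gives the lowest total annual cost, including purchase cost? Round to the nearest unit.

Holding cost per unit per year at price C is H = 0.33·C.
Candidates are each tier's EOQ (if it falls in that tier) and each price-break quantity.
EOQ at £31.20 = 1112.2 (feasible in tier 1): TC = 41,620×£31.20 + (41,620/1112.2)×153 + (1112.2/2)×0.33×£31.20 = £1,309,995.07.
EOQ at £28.28 = 1168.2 < 1400, so use break Q=1400: TC = 41,620×£28.28 + (41,620/1400.0)×153 + (1400.0/2)×0.33×£28.28 = £1,188,094.75.
EOQ at £25.70 = 1225.4 < 1500, so use break Q=1500: TC = 41,620×£25.70 + (41,620/1500.0)×153 + (1500.0/2)×0.33×£25.70 = £1,080,239.99.
Lowest total cost is £1,080,239.99 at Q = 1500.0.

Q* ≈ 1,500 pumps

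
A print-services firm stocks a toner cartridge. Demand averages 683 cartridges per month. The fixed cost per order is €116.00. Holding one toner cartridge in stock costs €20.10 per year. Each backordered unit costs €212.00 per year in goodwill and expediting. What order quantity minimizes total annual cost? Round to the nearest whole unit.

Q* ≈ 322 cartridges

Annual demand D = 683 × 12 = 8,196.
With planned backorders, Q* = √(2DS/H) · √((H+B)/B).
√(2DS/H) = √(2 × 8,196 × 116 / 20.1) = 307.572.
√((H+B)/B) = √((20.1+212)/212) = 1.0463.
Q* ≈ 321.823.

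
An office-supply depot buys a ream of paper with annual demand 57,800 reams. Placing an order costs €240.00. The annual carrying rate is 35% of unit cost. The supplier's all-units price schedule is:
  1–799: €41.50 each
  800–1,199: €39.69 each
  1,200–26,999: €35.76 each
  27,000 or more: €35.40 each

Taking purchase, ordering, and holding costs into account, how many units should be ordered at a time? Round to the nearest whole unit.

Holding cost per unit per year at price C is H = 0.35·C.
Evaluate total cost at each tier's feasible EOQ or, if the EOQ is below the tier, at the tier's minimum quantity.
Tier 1 (€41.50): EOQ = 1382.1 exceeds tier's upper bound 799, so this tier is dominated.
Tier 2 (€39.69): EOQ = 1413.2 exceeds tier's upper bound 1199, so this tier is dominated.
EOQ at €35.76 = 1488.9 (feasible in tier 3): TC = 57,800×€35.76 + (57,800/1488.9)×240 + (1488.9/2)×0.35×€35.76 = €2,085,562.48.
EOQ at €35.40 = 1496.4 < 27000, so use break Q=27000: TC = 57,800×€35.40 + (57,800/27000.0)×240 + (27000.0/2)×0.35×€35.40 = €2,213,898.78.
Lowest total cost is €2,085,562.48 at Q = 1488.9.

Q* ≈ 1,489 reams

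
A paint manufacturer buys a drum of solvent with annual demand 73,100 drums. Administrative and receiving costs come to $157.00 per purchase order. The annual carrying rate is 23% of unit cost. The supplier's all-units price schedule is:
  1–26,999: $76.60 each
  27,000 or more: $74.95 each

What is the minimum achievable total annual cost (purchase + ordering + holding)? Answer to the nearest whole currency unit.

Holding cost per unit per year at price C is H = 0.23·C.
Candidates are each tier's EOQ (if it falls in that tier) and each price-break quantity.
EOQ at $76.60 = 1141.4 (feasible in tier 1): TC = 73,100×$76.60 + (73,100/1141.4)×157 + (1141.4/2)×0.23×$76.60 = $5,619,569.53.
EOQ at $74.95 = 1153.9 < 27000, so use break Q=27000: TC = 73,100×$74.95 + (73,100/27000.0)×157 + (27000.0/2)×0.23×$74.95 = $5,711,989.81.
Lowest total cost among the candidates is at Q = 1141.4.

TC* ≈ $5,619,570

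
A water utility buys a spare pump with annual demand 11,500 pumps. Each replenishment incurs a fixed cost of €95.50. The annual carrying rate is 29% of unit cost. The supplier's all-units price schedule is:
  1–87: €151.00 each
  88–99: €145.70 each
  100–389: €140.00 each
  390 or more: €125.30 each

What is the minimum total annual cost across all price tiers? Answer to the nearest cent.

TC* ≈ €1,450,851.74

Holding cost per unit per year at price C is H = 0.29·C.
Candidates are each tier's EOQ (if it falls in that tier) and each price-break quantity.
Tier 1 (€151.00): EOQ = 224.0 exceeds tier's upper bound 87, so this tier is dominated.
Tier 2 (€145.70): EOQ = 228.0 exceeds tier's upper bound 99, so this tier is dominated.
EOQ at €140.00 = 232.6 (feasible in tier 3): TC = 11,500×€140.00 + (11,500/232.6)×95.5 + (232.6/2)×0.29×€140.00 = €1,619,443.41.
EOQ at €125.30 = 245.9 < 390, so use break Q=390: TC = 11,500×€125.30 + (11,500/390.0)×95.5 + (390.0/2)×0.29×€125.30 = €1,450,851.74.
Lowest total cost among the candidates is at Q = 390.0.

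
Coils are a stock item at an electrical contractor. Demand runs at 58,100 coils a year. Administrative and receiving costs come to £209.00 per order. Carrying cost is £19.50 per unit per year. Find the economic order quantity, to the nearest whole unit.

Q* ≈ 1,116 coils

EOQ = √(2DS / H) = √(2 × 58,100 × 209 / 19.5).
= √(24,285,800 / 19.5) = √1,245,425.641 ≈ 1115.986.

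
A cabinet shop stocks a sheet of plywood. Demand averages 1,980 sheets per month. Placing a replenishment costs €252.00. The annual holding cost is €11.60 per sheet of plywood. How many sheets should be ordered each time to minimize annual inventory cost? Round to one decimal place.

Annual demand D = 1,980 × 12 = 23,760.
EOQ = √(2DS / H) = √(2 × 23,760 × 252 / 11.6).
= √(11,975,040 / 11.6) = √1,032,331.0345 ≈ 1016.037.

Q* ≈ 1,016.0 sheets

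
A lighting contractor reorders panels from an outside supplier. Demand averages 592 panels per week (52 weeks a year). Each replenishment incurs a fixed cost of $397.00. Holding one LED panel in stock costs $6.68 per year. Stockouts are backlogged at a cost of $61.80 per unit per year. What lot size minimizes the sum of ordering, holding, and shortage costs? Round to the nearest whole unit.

Q* ≈ 2,014 panels

Annual demand D = 592 × 52 = 30,784.
With planned backorders, Q* = √(2DS/H) · √((H+B)/B).
√(2DS/H) = √(2 × 30,784 × 397 / 6.68) = 1912.866.
√((H+B)/B) = √((6.68+61.8)/61.8) = 1.0527.
Q* ≈ 2013.595.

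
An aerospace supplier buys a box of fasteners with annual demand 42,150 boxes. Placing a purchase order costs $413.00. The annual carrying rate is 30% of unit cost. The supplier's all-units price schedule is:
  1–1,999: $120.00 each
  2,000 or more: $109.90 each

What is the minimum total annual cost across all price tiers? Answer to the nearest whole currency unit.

TC* ≈ $4,673,959

Holding cost per unit per year at price C is H = 0.30·C.
Candidates are each tier's EOQ (if it falls in that tier) and each price-break quantity.
EOQ at $120.00 = 983.4 (feasible in tier 1): TC = 42,150×$120.00 + (42,150/983.4)×413 + (983.4/2)×0.30×$120.00 = $5,093,403.00.
EOQ at $109.90 = 1027.6 < 2000, so use break Q=2000: TC = 42,150×$109.90 + (42,150/2000.0)×413 + (2000.0/2)×0.30×$109.90 = $4,673,958.97.
Lowest total cost among the candidates is at Q = 2000.0.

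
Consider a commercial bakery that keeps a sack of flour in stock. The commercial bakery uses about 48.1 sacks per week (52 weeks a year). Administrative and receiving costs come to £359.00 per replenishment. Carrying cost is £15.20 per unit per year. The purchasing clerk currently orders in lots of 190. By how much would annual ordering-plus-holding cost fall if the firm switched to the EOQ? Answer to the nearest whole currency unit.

Annual demand D = 48.1 × 52 = 2,501.2.
EOQ = √(2DS/H) = √(2 × 2,501.2 × 359 / 15.2) ≈ 343.73.
Cost at Q* = (D/Q*)S + (Q*/2)H = √(2DSH) ≈ £5,224.66.
Cost at Q = 190: (2,501.2/190)×359 + (190/2)×15.2 = £4,725.95 + £1,444.00 = £6,169.95.
Excess = £6,169.95 − £5,224.66 = £945.29.

Extra cost ≈ £945 per year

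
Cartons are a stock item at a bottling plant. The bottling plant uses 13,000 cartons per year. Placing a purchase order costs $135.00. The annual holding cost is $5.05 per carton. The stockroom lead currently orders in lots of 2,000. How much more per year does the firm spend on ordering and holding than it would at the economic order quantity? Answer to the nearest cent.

EOQ = √(2DS/H) = √(2 × 13,000 × 135 / 5.05) ≈ 833.70.
Cost at Q* = (D/Q*)S + (Q*/2)H = √(2DSH) ≈ $4,210.17.
Cost at Q = 2,000: (13,000/2,000)×135 + (2,000/2)×5.05 = $877.50 + $5,050.00 = $5,927.50.
Excess = $5,927.50 − $4,210.17 = $1,717.33.

Extra cost ≈ $1,717.33 per year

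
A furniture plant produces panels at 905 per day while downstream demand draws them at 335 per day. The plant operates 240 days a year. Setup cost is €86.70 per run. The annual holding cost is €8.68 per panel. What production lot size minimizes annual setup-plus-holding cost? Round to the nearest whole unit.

Q* ≈ 1,597 panels

Annual demand D = 335 × 240 = 80,400.
Production build-up factor (1 − d/p) = 1 − 335/905 = 0.6298.
Q* = √(2DS / (H(1 − d/p))) = √(2 × 80,400 × 86.7 / (8.68 × 0.6298)).
= √(13,941,360 / 5.467) ≈ 1596.907.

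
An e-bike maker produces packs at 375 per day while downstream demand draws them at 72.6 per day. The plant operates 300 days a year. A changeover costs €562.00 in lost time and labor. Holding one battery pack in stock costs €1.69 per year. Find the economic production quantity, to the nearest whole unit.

Q* ≈ 4,238 packs

Annual demand D = 72.6 × 300 = 21,780.
Production build-up factor (1 − d/p) = 1 − 72.6/375 = 0.8064.
Q* = √(2DS / (H(1 − d/p))) = √(2 × 21,780 × 562 / (1.69 × 0.8064)).
= √(24,480,720 / 1.3628) ≈ 4238.317.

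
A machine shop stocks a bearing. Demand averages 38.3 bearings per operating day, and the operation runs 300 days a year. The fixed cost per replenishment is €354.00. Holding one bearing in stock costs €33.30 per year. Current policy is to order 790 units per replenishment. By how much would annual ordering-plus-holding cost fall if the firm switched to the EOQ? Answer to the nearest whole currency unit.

Annual demand D = 38.3 × 300 = 11,490.
EOQ = √(2DS/H) = √(2 × 11,490 × 354 / 33.3) ≈ 494.26.
Cost at Q* = (D/Q*)S + (Q*/2)H = √(2DSH) ≈ €16,458.82.
Cost at Q = 790: (11,490/790)×354 + (790/2)×33.3 = €5,148.68 + €13,153.50 = €18,302.18.
Excess = €18,302.18 − €16,458.82 = €1,843.36.

Extra cost ≈ €1,843 per year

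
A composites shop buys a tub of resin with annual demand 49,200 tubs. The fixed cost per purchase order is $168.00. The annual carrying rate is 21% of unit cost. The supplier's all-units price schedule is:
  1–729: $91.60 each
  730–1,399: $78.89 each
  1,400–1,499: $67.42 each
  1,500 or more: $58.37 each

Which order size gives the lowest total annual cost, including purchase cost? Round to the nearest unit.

Holding cost per unit per year at price C is H = 0.21·C.
Candidates are each tier's EOQ (if it falls in that tier) and each price-break quantity.
Tier 1 ($91.60): EOQ = 927.0 exceeds tier's upper bound 729, so this tier is dominated.
EOQ at $78.89 = 998.9 (feasible in tier 2): TC = 49,200×$78.89 + (49,200/998.9)×168 + (998.9/2)×0.21×$78.89 = $3,897,937.04.
EOQ at $67.42 = 1080.6 < 1400, so use break Q=1400: TC = 49,200×$67.42 + (49,200/1400.0)×168 + (1400.0/2)×0.21×$67.42 = $3,332,878.74.
EOQ at $58.37 = 1161.3 < 1500, so use break Q=1500: TC = 49,200×$58.37 + (49,200/1500.0)×168 + (1500.0/2)×0.21×$58.37 = $2,886,507.67.
Lowest total cost is $2,886,507.67 at Q = 1500.0.

Q* ≈ 1,500 tubs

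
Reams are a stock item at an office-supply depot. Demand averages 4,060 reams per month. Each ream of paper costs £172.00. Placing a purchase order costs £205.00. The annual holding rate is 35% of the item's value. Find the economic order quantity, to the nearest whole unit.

Q* ≈ 576 reams

Annual demand D = 4,060 × 12 = 48,720.
Holding cost H = 0.35 × £172.00 = £60.2000 per unit per year.
EOQ = √(2DS / H) = √(2 × 48,720 × 205 / 60.2).
= √(19,975,200 / 60.2) = √331,813.9535 ≈ 576.033.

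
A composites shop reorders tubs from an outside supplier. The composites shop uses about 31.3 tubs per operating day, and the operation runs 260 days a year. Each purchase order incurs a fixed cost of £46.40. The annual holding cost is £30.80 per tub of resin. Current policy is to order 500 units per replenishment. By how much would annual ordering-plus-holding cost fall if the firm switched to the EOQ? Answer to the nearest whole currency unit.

Annual demand D = 31.3 × 260 = 8,138.
EOQ = √(2DS/H) = √(2 × 8,138 × 46.4 / 30.8) ≈ 156.59.
Cost at Q* = (D/Q*)S + (Q*/2)H = √(2DSH) ≈ £4,822.90.
Cost at Q = 500: (8,138/500)×46.4 + (500/2)×30.8 = £755.21 + £7,700.00 = £8,455.21.
Excess = £8,455.21 − £4,822.90 = £3,632.31.

Extra cost ≈ £3,632 per year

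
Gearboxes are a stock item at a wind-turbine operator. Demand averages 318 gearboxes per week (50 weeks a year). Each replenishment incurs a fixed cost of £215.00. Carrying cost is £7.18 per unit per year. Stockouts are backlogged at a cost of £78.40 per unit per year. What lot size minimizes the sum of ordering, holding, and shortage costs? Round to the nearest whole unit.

Annual demand D = 318 × 50 = 15,900.
With planned backorders, Q* = √(2DS/H) · √((H+B)/B).
√(2DS/H) = √(2 × 15,900 × 215 / 7.18) = 975.822.
√((H+B)/B) = √((7.18+78.4)/78.4) = 1.0448.
Q* ≈ 1019.527.

Q* ≈ 1,020 gearboxes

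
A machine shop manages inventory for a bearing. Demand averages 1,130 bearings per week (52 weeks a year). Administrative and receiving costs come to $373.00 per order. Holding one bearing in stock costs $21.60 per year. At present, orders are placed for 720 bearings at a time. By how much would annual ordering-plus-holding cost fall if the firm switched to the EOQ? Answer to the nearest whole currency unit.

Extra cost ≈ $7,446 per year

Annual demand D = 1,130 × 52 = 58,760.
EOQ = √(2DS/H) = √(2 × 58,760 × 373 / 21.6) ≈ 1424.57.
Cost at Q* = (D/Q*)S + (Q*/2)H = √(2DSH) ≈ $30,770.69.
Cost at Q = 720: (58,760/720)×373 + (720/2)×21.6 = $30,440.94 + $7,776.00 = $38,216.94.
Excess = $38,216.94 − $30,770.69 = $7,446.26.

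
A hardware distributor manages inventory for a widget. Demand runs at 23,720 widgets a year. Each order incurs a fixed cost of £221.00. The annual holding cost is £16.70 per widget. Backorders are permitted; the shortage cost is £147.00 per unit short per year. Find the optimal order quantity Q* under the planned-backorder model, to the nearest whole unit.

With planned backorders, Q* = √(2DS/H) · √((H+B)/B).
√(2DS/H) = √(2 × 23,720 × 221 / 16.7) = 792.338.
√((H+B)/B) = √((16.7+147)/147) = 1.0553.
Q* ≈ 836.134.

Q* ≈ 836 widgets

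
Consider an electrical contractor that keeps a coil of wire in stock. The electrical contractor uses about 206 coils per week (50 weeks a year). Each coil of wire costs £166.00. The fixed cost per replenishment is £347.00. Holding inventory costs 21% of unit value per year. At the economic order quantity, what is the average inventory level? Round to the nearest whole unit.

Annual demand D = 206 × 50 = 10,300.
Holding cost H = 0.21 × £166.00 = £34.8600 per unit per year.
Q* = √(2DS/H) = √(2 × 10,300 × 347 / 34.86) ≈ 452.83.
Average inventory = Q*/2 ≈ 452.83 / 2 = 226.415.

Average inventory ≈ 226 coils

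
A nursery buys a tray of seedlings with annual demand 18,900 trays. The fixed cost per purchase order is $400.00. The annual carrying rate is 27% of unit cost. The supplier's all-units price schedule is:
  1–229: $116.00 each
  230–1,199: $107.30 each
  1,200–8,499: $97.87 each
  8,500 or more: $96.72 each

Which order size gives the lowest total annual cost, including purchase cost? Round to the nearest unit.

Q* ≈ 1,200 trays

Holding cost per unit per year at price C is H = 0.27·C.
For each price level, check whether its EOQ is feasible; otherwise the best quantity at that price is the breakpoint.
Tier 1 ($116.00): EOQ = 694.8 exceeds tier's upper bound 229, so this tier is dominated.
EOQ at $107.30 = 722.4 (feasible in tier 2): TC = 18,900×$107.30 + (18,900/722.4)×400 + (722.4/2)×0.27×$107.30 = $2,048,899.44.
EOQ at $97.87 = 756.4 < 1200, so use break Q=1200: TC = 18,900×$97.87 + (18,900/1200.0)×400 + (1200.0/2)×0.27×$97.87 = $1,871,897.94.
EOQ at $96.72 = 760.9 < 8500, so use break Q=8500: TC = 18,900×$96.72 + (18,900/8500.0)×400 + (8500.0/2)×0.27×$96.72 = $1,939,883.61.
Lowest total cost is $1,871,897.94 at Q = 1200.0.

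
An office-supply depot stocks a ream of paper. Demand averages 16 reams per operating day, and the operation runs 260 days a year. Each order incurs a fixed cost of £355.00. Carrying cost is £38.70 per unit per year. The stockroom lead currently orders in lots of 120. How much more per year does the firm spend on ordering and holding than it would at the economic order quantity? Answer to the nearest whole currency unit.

Annual demand D = 16 × 260 = 4,160.
EOQ = √(2DS/H) = √(2 × 4,160 × 355 / 38.7) ≈ 276.26.
Cost at Q* = (D/Q*)S + (Q*/2)H = √(2DSH) ≈ £10,691.32.
Cost at Q = 120: (4,160/120)×355 + (120/2)×38.7 = £12,306.67 + £2,322.00 = £14,628.67.
Excess = £14,628.67 − £10,691.32 = £3,937.35.

Extra cost ≈ £3,937 per year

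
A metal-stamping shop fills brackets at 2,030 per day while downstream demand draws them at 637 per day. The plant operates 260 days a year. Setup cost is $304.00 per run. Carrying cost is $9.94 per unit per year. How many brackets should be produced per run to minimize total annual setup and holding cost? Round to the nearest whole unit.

Q* ≈ 3,842 brackets

Annual demand D = 637 × 260 = 165,620.
Production build-up factor (1 − d/p) = 1 − 637/2,030 = 0.6862.
Q* = √(2DS / (H(1 − d/p))) = √(2 × 165,620 × 304 / (9.94 × 0.6862)).
= √(100,696,960 / 6.8209) ≈ 3842.266.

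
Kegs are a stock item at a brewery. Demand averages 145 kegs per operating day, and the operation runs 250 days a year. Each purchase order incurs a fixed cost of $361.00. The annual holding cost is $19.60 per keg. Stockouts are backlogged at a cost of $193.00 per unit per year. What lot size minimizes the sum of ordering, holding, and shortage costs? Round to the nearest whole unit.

Annual demand D = 145 × 250 = 36,250.
With planned backorders, Q* = √(2DS/H) · √((H+B)/B).
√(2DS/H) = √(2 × 36,250 × 361 / 19.6) = 1155.566.
√((H+B)/B) = √((19.6+193)/193) = 1.0495.
Q* ≈ 1212.823.

Q* ≈ 1,213 kegs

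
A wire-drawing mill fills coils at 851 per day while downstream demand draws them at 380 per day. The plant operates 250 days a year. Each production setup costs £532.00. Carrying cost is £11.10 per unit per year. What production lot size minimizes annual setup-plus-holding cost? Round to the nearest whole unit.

Annual demand D = 380 × 250 = 95,000.
Production build-up factor (1 − d/p) = 1 − 380/851 = 0.5535.
Q* = √(2DS / (H(1 − d/p))) = √(2 × 95,000 × 532 / (11.1 × 0.5535)).
= √(101,080,000 / 6.1435) ≈ 4056.257.

Q* ≈ 4,056 coils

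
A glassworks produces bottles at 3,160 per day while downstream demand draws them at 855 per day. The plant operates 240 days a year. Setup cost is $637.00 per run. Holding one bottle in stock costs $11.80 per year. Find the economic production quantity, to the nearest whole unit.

Annual demand D = 855 × 240 = 205,200.
Production build-up factor (1 − d/p) = 1 − 855/3,160 = 0.7294.
Q* = √(2DS / (H(1 − d/p))) = √(2 × 205,200 × 637 / (11.8 × 0.7294)).
= √(261,424,800 / 8.6073) ≈ 5511.128.

Q* ≈ 5,511 bottles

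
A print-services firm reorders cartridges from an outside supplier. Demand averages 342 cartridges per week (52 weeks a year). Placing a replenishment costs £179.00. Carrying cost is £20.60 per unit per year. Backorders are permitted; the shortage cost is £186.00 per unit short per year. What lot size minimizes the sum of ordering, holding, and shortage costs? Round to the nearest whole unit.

Annual demand D = 342 × 52 = 17,784.
With planned backorders, Q* = √(2DS/H) · √((H+B)/B).
√(2DS/H) = √(2 × 17,784 × 179 / 20.6) = 555.933.
√((H+B)/B) = √((20.6+186)/186) = 1.0539.
Q* ≈ 585.911.

Q* ≈ 586 cartridges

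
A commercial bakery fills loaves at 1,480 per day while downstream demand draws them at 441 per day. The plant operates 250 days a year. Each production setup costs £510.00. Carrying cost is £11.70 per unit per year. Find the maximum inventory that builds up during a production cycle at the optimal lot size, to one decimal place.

I_max ≈ 2,597.6 loaves

Annual demand D = 441 × 250 = 110,250.
Production build-up factor (1 − d/p) = 1 − 441/1,480 = 0.7020.
Q* = √(2DS / (H(1 − d/p))) = √(2 × 110,250 × 510 / (11.7 × 0.7020)).
= √(112,455,000 / 8.2137) ≈ 3700.152.
Maximum inventory = Q*(1 − d/p) = 3700.152 × 0.7020 ≈ 2597.607.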